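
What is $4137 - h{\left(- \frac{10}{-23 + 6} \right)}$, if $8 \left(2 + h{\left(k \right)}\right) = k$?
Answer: $\frac{281447}{68} \approx 4138.9$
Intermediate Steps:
$h{\left(k \right)} = -2 + \frac{k}{8}$
$4137 - h{\left(- \frac{10}{-23 + 6} \right)} = 4137 - \left(-2 + \frac{\left(-10\right) \frac{1}{-23 + 6}}{8}\right) = 4137 - \left(-2 + \frac{\left(-10\right) \frac{1}{-17}}{8}\right) = 4137 - \left(-2 + \frac{\left(-10\right) \left(- \frac{1}{17}\right)}{8}\right) = 4137 - \left(-2 + \frac{1}{8} \cdot \frac{10}{17}\right) = 4137 - \left(-2 + \frac{5}{68}\right) = 4137 - - \frac{131}{68} = 4137 + \frac{131}{68} = \frac{281447}{68}$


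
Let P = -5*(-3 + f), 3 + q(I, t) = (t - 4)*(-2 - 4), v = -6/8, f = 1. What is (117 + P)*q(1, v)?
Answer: 6477/2 ≈ 3238.5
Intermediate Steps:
v = -¾ (v = -6*⅛ = -¾ ≈ -0.75000)
q(I, t) = 21 - 6*t (q(I, t) = -3 + (t - 4)*(-2 - 4) = -3 + (-4 + t)*(-6) = -3 + (24 - 6*t) = 21 - 6*t)
P = 10 (P = -5*(-3 + 1) = -5*(-2) = 10)
(117 + P)*q(1, v) = (117 + 10)*(21 - 6*(-¾)) = 127*(21 + 9/2) = 127*(51/2) = 6477/2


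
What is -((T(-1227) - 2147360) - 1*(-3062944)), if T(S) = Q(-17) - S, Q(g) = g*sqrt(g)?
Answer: -916811 + 17*I*sqrt(17) ≈ -9.1681e+5 + 70.093*I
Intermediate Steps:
Q(g) = g**(3/2)
T(S) = -S - 17*I*sqrt(17) (T(S) = (-17)**(3/2) - S = -17*I*sqrt(17) - S = -S - 17*I*sqrt(17))
-((T(-1227) - 2147360) - 1*(-3062944)) = -(((-1*(-1227) - 17*I*sqrt(17)) - 2147360) - 1*(-3062944)) = -(((1227 - 17*I*sqrt(17)) - 2147360) + 3062944) = -((-2146133 - 17*I*sqrt(17)) + 3062944) = -(916811 - 17*I*sqrt(17)) = -916811 + 17*I*sqrt(17)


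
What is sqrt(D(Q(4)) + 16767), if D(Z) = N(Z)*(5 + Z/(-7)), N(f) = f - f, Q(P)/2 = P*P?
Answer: 27*sqrt(23) ≈ 129.49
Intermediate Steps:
Q(P) = 2*P**2 (Q(P) = 2*(P*P) = 2*P**2)
N(f) = 0
D(Z) = 0 (D(Z) = 0*(5 + Z/(-7)) = 0*(5 + Z*(-1/7)) = 0*(5 - Z/7) = 0)
sqrt(D(Q(4)) + 16767) = sqrt(0 + 16767) = sqrt(16767) = 27*sqrt(23)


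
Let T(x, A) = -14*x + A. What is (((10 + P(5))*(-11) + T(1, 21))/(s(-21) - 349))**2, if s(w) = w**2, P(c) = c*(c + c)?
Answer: 426409/8464 ≈ 50.379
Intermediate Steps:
T(x, A) = A - 14*x
P(c) = 2*c**2 (P(c) = c*(2*c) = 2*c**2)
(((10 + P(5))*(-11) + T(1, 21))/(s(-21) - 349))**2 = (((10 + 2*5**2)*(-11) + (21 - 14*1))/((-21)**2 - 349))**2 = (((10 + 2*25)*(-11) + (21 - 14))/(441 - 349))**2 = (((10 + 50)*(-11) + 7)/92)**2 = ((60*(-11) + 7)*(1/92))**2 = ((-660 + 7)*(1/92))**2 = (-653*1/92)**2 = (-653/92)**2 = 426409/8464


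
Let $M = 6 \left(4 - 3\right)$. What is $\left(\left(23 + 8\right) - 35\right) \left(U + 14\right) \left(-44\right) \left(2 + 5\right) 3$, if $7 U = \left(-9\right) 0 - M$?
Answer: $48576$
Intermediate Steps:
$M = 6$ ($M = 6 \cdot 1 = 6$)
$U = - \frac{6}{7}$ ($U = \frac{\left(-9\right) 0 - 6}{7} = \frac{0 - 6}{7} = \frac{1}{7} \left(-6\right) = - \frac{6}{7} \approx -0.85714$)
$\left(\left(23 + 8\right) - 35\right) \left(U + 14\right) \left(-44\right) \left(2 + 5\right) 3 = \left(\left(23 + 8\right) - 35\right) \left(- \frac{6}{7} + 14\right) \left(-44\right) \left(2 + 5\right) 3 = \left(31 - 35\right) \frac{92}{7} \left(-44\right) 7 \cdot 3 = \left(-4\right) \frac{92}{7} \left(-44\right) 21 = \left(- \frac{368}{7}\right) \left(-44\right) 21 = \frac{16192}{7} \cdot 21 = 48576$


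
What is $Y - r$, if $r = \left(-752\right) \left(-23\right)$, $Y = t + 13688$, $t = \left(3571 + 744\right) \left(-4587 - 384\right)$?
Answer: $-21453473$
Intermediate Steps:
$t = -21449865$ ($t = 4315 \left(-4971\right) = -21449865$)
$Y = -21436177$ ($Y = -21449865 + 13688 = -21436177$)
$r = 17296$
$Y - r = -21436177 - 17296 = -21453473$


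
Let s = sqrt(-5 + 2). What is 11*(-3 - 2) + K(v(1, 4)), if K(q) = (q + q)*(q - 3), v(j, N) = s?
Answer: -61 - 6*I*sqrt(3) ≈ -61.0 - 10.392*I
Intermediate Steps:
s = I*sqrt(3) (s = sqrt(-3) = I*sqrt(3) ≈ 1.732*I)
v(j, N) = I*sqrt(3)
K(q) = 2*q*(-3 + q) (K(q) = (2*q)*(-3 + q) = 2*q*(-3 + q))
11*(-3 - 2) + K(v(1, 4)) = 11*(-3 - 2) + 2*(I*sqrt(3))*(-3 + I*sqrt(3)) = 11*(-5) + 2*I*sqrt(3)*(-3 + I*sqrt(3)) = -55 + 2*I*sqrt(3)*(-3 + I*sqrt(3))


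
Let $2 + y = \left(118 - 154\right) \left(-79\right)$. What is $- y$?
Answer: $-2842$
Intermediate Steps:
$y = 2842$ ($y = -2 + \left(118 - 154\right) \left(-79\right) = -2 - -2844 = -2 + 2844 = 2842$)
$- y = \left(-1\right) 2842 = -2842$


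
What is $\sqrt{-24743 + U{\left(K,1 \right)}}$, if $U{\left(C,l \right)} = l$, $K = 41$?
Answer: $i \sqrt{24742} \approx 157.3 i$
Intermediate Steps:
$\sqrt{-24743 + U{\left(K,1 \right)}} = \sqrt{-24743 + 1} = \sqrt{-24742} = i \sqrt{24742}$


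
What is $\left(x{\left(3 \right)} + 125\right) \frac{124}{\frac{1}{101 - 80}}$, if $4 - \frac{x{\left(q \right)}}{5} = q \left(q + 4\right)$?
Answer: $104160$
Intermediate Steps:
$x{\left(q \right)} = 20 - 5 q \left(4 + q\right)$ ($x{\left(q \right)} = 20 - 5 q \left(q + 4\right) = 20 - 5 q \left(4 + q\right)$)
$\left(x{\left(3 \right)} + 125\right) \frac{124}{\frac{1}{101 - 80}} = \left(\left(20 - 60 - 5 \cdot 3^{2}\right) + 125\right) \frac{124}{\frac{1}{101 - 80}} = \left(\left(20 - 60 - 45\right) + 125\right) \frac{124}{\frac{1}{21}} = \left(\left(20 - 60 - 45\right) + 125\right) 124 \frac{1}{\frac{1}{21}} = \left(-85 + 125\right) 124 \cdot 21 = 40 \cdot 2604 = 104160$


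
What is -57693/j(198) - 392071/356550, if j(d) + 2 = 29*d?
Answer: -2282092669/204659700 ≈ -11.151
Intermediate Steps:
j(d) = -2 + 29*d
-57693/j(198) - 392071/356550 = -57693/(-2 + 29*198) - 392071/356550 = -57693/(-2 + 5742) - 392071*1/356550 = -57693/5740 - 392071/356550 = -2282092669/204659700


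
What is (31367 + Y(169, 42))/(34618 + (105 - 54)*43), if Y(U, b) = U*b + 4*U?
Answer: 39141/36811 ≈ 1.0633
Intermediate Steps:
Y(U, b) = 4*U + U*b
(31367 + Y(169, 42))/(34618 + (105 - 54)*43) = (31367 + 169*(4 + 42))/(34618 + (105 - 54)*43) = (31367 + 169*46)/(34618 + 51*43) = (31367 + 7774)/(34618 + 2193) = 39141/36811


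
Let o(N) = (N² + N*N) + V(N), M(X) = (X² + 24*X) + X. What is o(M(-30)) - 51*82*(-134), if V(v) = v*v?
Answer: 627888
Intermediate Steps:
V(v) = v²
M(X) = X² + 25*X
o(N) = 3*N² (o(N) = (N² + N*N) + N² = (N² + N²) + N² = 2*N² + N² = 3*N²)
o(M(-30)) - 51*82*(-134) = 3*(-30*(25 - 30))² - 51*82*(-134) = 3*(-30*(-5))² - 4182*(-134) = 3*150² - 1*(-560388) = 3*22500 + 560388 = 67500 + 560388 = 627888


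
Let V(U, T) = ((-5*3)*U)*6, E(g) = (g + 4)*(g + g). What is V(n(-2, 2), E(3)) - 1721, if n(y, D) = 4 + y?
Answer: -1901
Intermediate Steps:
E(g) = 2*g*(4 + g) (E(g) = (4 + g)*(2*g) = 2*g*(4 + g))
V(U, T) = -90*U (V(U, T) = -15*U*6 = -90*U)
V(n(-2, 2), E(3)) - 1721 = -90*(4 - 2) - 1721 = -90*2 - 1721 = -180 - 1721 = -1901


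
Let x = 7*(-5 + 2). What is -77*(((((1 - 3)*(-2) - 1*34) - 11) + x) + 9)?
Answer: 4081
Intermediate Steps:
x = -21 (x = 7*(-3) = -21)
-77*(((((1 - 3)*(-2) - 1*34) - 11) + x) + 9) = -77*(((((1 - 3)*(-2) - 1*34) - 11) - 21) + 9) = -77*((((-2*(-2) - 34) - 11) - 21) + 9) = -77*((((4 - 34) - 11) - 21) + 9) = -77*(((-30 - 11) - 21) + 9) = -77*((-41 - 21) + 9) = -77*(-62 + 9) = -77*(-53) = 4081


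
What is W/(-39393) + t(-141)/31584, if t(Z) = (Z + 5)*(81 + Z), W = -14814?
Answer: 913579/1440033 ≈ 0.63442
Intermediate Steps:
t(Z) = (5 + Z)*(81 + Z)
W/(-39393) + t(-141)/31584 = -14814/(-39393) + (405 + (-141)² + 86*(-141))/31584 = -14814*(-1/39393) + (405 + 19881 - 12126)*(1/31584) = 1646/4377 + 8160*(1/31584) = 1646/4377 + 85/329 = 913579/1440033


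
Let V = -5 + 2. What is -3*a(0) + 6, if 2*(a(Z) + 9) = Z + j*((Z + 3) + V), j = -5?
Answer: 33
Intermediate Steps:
V = -3
a(Z) = -9 - 2*Z (a(Z) = -9 + (Z - 5*((Z + 3) - 3))/2 = -9 + (Z - 5*((3 + Z) - 3))/2 = -9 + (Z - 5*Z)/2 = -9 + (-4*Z)/2 = -9 - 2*Z)
-3*a(0) + 6 = -3*(-9 - 2*0) + 6 = -3*(-9 + 0) + 6 = -3*(-9) + 6 = 27 + 6 = 33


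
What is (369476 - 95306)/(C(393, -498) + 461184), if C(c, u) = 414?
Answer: 45695/76933 ≈ 0.59396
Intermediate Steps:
(369476 - 95306)/(C(393, -498) + 461184) = (369476 - 95306)/(414 + 461184) = 274170/461598 = 274170*(1/461598) = 45695/76933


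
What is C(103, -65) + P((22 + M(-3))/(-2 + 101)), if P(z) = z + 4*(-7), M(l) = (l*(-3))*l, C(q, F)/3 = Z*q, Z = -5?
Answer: -155732/99 ≈ -1573.1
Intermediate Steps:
C(q, F) = -15*q (C(q, F) = 3*(-5*q) = -15*q)
M(l) = -3*l² (M(l) = (-3*l)*l = -3*l²)
P(z) = -28 + z (P(z) = z - 28 = -28 + z)
C(103, -65) + P((22 + M(-3))/(-2 + 101)) = -15*103 + (-28 + (22 - 3*(-3)²)/(-2 + 101)) = -1545 + (-28 + (22 - 3*9)/99) = -1545 + (-28 + (22 - 27)*(1/99)) = -1545 + (-28 - 5*1/99) = -1545 + (-28 - 5/99) = -1545 - 2777/99 = -155732/99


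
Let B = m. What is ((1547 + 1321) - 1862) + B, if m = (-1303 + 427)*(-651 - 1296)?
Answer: 1706578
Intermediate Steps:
m = 1705572 (m = -876*(-1947) = 1705572)
B = 1705572
((1547 + 1321) - 1862) + B = ((1547 + 1321) - 1862) + 1705572 = (2868 - 1862) + 1705572 = 1006 + 1705572 = 1706578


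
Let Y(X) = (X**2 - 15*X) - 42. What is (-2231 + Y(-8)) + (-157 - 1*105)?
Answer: -2351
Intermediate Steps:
Y(X) = -42 + X**2 - 15*X
(-2231 + Y(-8)) + (-157 - 1*105) = (-2231 + (-42 + (-8)**2 - 15*(-8))) + (-157 - 1*105) = (-2231 + (-42 + 64 + 120)) + (-157 - 105) = (-2231 + 142) - 262 = -2089 - 262 = -2351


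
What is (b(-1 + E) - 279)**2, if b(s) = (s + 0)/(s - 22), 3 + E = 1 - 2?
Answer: 56670784/729 ≈ 77738.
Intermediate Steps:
E = -4 (E = -3 + (1 - 2) = -3 - 1 = -4)
b(s) = s/(-22 + s)
(b(-1 + E) - 279)**2 = ((-1 - 4)/(-22 + (-1 - 4)) - 279)**2 = (-5/(-22 - 5) - 279)**2 = (-5/(-27) - 279)**2 = (-5*(-1/27) - 279)**2 = (5/27 - 279)**2 = (-7528/27)**2 = 56670784/729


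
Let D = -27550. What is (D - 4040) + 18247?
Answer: -13343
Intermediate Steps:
(D - 4040) + 18247 = (-27550 - 4040) + 18247 = -31590 + 18247 = -13343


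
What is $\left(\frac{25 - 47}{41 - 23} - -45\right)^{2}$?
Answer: $\frac{155236}{81} \approx 1916.5$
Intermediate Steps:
$\left(\frac{25 - 47}{41 - 23} - -45\right)^{2} = \left(- \frac{22}{18} + 45\right)^{2} = \left(\left(-22\right) \frac{1}{18} + 45\right)^{2} = \left(- \frac{11}{9} + 45\right)^{2} = \left(\frac{394}{9}\right)^{2} = \frac{155236}{81}$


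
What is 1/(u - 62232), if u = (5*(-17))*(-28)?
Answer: -1/59852 ≈ -1.6708e-5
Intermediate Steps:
u = 2380 (u = -85*(-28) = 2380)
1/(u - 62232) = 1/(2380 - 62232) = 1/(-59852) = -1/59852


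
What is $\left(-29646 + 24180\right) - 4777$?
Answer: $-10243$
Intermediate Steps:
$\left(-29646 + 24180\right) - 4777 = -5466 - 4777 = -10243$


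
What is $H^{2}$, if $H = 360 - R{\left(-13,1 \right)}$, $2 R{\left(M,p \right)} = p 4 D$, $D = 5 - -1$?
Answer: $121104$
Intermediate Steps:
$D = 6$ ($D = 5 + 1 = 6$)
$R{\left(M,p \right)} = 12 p$ ($R{\left(M,p \right)} = \frac{p 4 \cdot 6}{2} = \frac{4 p 6}{2} = \frac{24 p}{2} = 12 p$)
$H = 348$ ($H = 360 - 12 \cdot 1 = 360 - 12 = 348$)
$H^{2} = 348^{2} = 121104$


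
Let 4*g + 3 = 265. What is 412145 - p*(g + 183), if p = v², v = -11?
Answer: 764153/2 ≈ 3.8208e+5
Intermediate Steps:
p = 121 (p = (-11)² = 121)
g = 131/2 (g = -¾ + (¼)*265 = -¾ + 265/4 = 131/2 ≈ 65.500)
412145 - p*(g + 183) = 412145 - 121*(131/2 + 183) = 412145 - 121*497/2 = 412145 - 1*60137/2 = 412145 - 60137/2 = 764153/2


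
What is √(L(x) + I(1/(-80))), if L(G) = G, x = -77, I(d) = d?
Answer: I*√30805/20 ≈ 8.7757*I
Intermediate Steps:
√(L(x) + I(1/(-80))) = √(-77 + 1/(-80)) = √(-77 - 1/80) = √(-6161/80) = I*√30805/20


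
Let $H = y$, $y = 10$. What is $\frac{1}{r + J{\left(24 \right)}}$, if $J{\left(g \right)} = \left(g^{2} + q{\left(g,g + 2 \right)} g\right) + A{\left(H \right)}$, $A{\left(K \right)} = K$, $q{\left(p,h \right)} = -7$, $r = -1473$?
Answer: $- \frac{1}{1055} \approx -0.00094787$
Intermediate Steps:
$H = 10$
$J{\left(g \right)} = 10 + g^{2} - 7 g$ ($J{\left(g \right)} = \left(g^{2} - 7 g\right) + 10 = 10 + g^{2} - 7 g$)
$\frac{1}{r + J{\left(24 \right)}} = \frac{1}{-1473 + \left(10 + 24^{2} - 168\right)} = \frac{1}{-1473 + \left(10 + 576 - 168\right)} = \frac{1}{-1473 + 418} = \frac{1}{-1055} = - \frac{1}{1055}$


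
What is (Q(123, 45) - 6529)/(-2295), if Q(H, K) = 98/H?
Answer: 802969/282285 ≈ 2.8445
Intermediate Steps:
(Q(123, 45) - 6529)/(-2295) = (98/123 - 6529)/(-2295) = (98*(1/123) - 6529)*(-1/2295) = (98/123 - 6529)*(-1/2295) = -802969/123*(-1/2295) = 802969/282285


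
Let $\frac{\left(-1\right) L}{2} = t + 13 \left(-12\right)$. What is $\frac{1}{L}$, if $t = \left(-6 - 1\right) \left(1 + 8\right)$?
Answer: $\frac{1}{438} \approx 0.0022831$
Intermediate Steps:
$t = -63$ ($t = \left(-7\right) 9 = -63$)
$L = 438$ ($L = - 2 \left(-63 + 13 \left(-12\right)\right) = - 2 \left(-63 - 156\right) = \left(-2\right) \left(-219\right) = 438$)
$\frac{1}{L} = \frac{1}{438}$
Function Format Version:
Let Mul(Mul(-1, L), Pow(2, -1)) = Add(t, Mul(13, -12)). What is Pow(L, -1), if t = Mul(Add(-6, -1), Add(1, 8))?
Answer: Rational(1, 438) ≈ 0.0022831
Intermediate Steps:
t = -63 (t = Mul(-7, 9) = -63)
L = 438 (L = Mul(-2, Add(-63, Mul(13, -12))) = Mul(-2, Add(-63, -156)) = Mul(-2, -219) = 438)
Pow(L, -1) = Pow(438, -1) = Rational(1, 438)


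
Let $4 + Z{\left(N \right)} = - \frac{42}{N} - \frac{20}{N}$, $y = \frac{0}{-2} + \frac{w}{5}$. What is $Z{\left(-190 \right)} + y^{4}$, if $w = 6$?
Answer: $- \frac{19001}{11875} \approx -1.6001$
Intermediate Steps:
$y = \frac{6}{5}$ ($y = \frac{0}{-2} + \frac{6}{5} = 0 \left(- \frac{1}{2}\right) + 6 \cdot \frac{1}{5} = 0 + \frac{6}{5} = \frac{6}{5} \approx 1.2$)
$Z{\left(N \right)} = -4 - \frac{62}{N}$
$Z{\left(-190 \right)} + y^{4} = \left(-4 - \frac{62}{-190}\right) + \left(\frac{6}{5}\right)^{4} = \left(-4 - - \frac{31}{95}\right) + \frac{1296}{625} = \left(-4 + \frac{31}{95}\right) + \frac{1296}{625} = - \frac{349}{95} + \frac{1296}{625} = - \frac{19001}{11875}$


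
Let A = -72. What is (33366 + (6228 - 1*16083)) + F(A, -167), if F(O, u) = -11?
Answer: 23500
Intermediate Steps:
(33366 + (6228 - 1*16083)) + F(A, -167) = (33366 + (6228 - 1*16083)) - 11 = (33366 + (6228 - 16083)) - 11 = (33366 - 9855) - 11 = 23511 - 11 = 23500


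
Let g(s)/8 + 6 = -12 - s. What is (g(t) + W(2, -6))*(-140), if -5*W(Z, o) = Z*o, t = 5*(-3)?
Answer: 3024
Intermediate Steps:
t = -15
g(s) = -144 - 8*s (g(s) = -48 + 8*(-12 - s) = -48 + (-96 - 8*s) = -144 - 8*s)
W(Z, o) = -Z*o/5
(g(t) + W(2, -6))*(-140) = ((-144 - 8*(-15)) - 1/5*2*(-6))*(-140) = ((-144 + 120) + 12/5)*(-140) = (-24 + 12/5)*(-140) = -108/5*(-140) = 3024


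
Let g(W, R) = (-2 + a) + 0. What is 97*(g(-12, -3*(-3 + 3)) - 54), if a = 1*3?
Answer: -5141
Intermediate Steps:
a = 3
g(W, R) = 1 (g(W, R) = (-2 + 3) + 0 = 1 + 0 = 1)
97*(g(-12, -3*(-3 + 3)) - 54) = 97*(1 - 54) = 97*(-53) = -5141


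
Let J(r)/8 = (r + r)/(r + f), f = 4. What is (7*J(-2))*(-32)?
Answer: 3584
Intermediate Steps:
J(r) = 16*r/(4 + r) (J(r) = 8*((r + r)/(r + 4)) = 8*((2*r)/(4 + r)) = 8*(2*r/(4 + r)) = 16*r/(4 + r))
(7*J(-2))*(-32) = (7*(16*(-2)/(4 - 2)))*(-32) = (7*(16*(-2)/2))*(-32) = (7*(16*(-2)*(½)))*(-32) = (7*(-16))*(-32) = -112*(-32) = 3584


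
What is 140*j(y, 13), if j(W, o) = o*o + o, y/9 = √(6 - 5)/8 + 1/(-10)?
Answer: 25480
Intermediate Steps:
y = 9/40 (y = 9*(√(6 - 5)/8 + 1/(-10)) = 9*(√1*(⅛) + 1*(-⅒)) = 9*(1*(⅛) - ⅒) = 9*(⅛ - ⅒) = 9*(1/40) = 9/40 ≈ 0.22500)
j(W, o) = o + o² (j(W, o) = o² + o = o + o²)
140*j(y, 13) = 140*(13*(1 + 13)) = 140*(13*14) = 140*182 = 25480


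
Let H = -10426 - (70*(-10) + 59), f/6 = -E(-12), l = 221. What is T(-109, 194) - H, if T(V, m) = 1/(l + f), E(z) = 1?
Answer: 2103776/215 ≈ 9785.0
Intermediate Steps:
f = -6 (f = 6*(-1*1) = 6*(-1) = -6)
T(V, m) = 1/215 (T(V, m) = 1/(221 - 6) = 1/215)
H = -9785 (H = -10426 - (-700 + 59) = -10426 - 1*(-641) = -10426 + 641 = -9785)
T(-109, 194) - H = 1/215 - 1*(-9785) = 1/215 + 9785 = 2103776/215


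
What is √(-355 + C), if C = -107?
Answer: I*√462 ≈ 21.494*I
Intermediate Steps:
√(-355 + C) = √(-355 - 107) = √(-462) = I*√462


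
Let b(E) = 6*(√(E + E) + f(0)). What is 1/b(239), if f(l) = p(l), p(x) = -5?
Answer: 5/2718 + √478/2718 ≈ 0.0098834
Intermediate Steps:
f(l) = -5
b(E) = -30 + 6*√2*√E (b(E) = 6*(√(E + E) - 5) = 6*(√(2*E) - 5) = 6*(√2*√E - 5) = 6*(-5 + √2*√E) = -30 + 6*√2*√E)
1/b(239) = 1/(-30 + 6*√2*√239) = 1/(-30 + 6*√478)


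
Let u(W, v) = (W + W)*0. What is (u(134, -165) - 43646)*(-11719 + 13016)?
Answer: -56608862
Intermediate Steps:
u(W, v) = 0 (u(W, v) = (2*W)*0 = 0)
(u(134, -165) - 43646)*(-11719 + 13016) = (0 - 43646)*(-11719 + 13016) = -43646*1297 = -56608862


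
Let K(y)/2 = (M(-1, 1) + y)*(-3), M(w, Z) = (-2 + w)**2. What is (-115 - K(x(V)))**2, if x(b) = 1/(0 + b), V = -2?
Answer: 4096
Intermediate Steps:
x(b) = 1/b
K(y) = -54 - 6*y (K(y) = 2*(((-2 - 1)**2 + y)*(-3)) = 2*(((-3)**2 + y)*(-3)) = 2*((9 + y)*(-3)) = 2*(-27 - 3*y) = -54 - 6*y)
(-115 - K(x(V)))**2 = (-115 - (-54 - 6/(-2)))**2 = (-115 - (-54 - 6*(-1/2)))**2 = (-115 - (-54 + 3))**2 = (-115 - 1*(-51))**2 = (-115 + 51)**2 = (-64)**2 = 4096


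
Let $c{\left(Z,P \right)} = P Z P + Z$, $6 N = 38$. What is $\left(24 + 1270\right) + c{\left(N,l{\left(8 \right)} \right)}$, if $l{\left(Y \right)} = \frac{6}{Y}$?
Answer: $\frac{62587}{48} \approx 1303.9$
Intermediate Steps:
$N = \frac{19}{3}$ ($N = \frac{1}{6} \cdot 38 = \frac{19}{3} \approx 6.3333$)
$c{\left(Z,P \right)} = Z + Z P^{2}$ ($c{\left(Z,P \right)} = Z P^{2} + Z = Z + Z P^{2}$)
$\left(24 + 1270\right) + c{\left(N,l{\left(8 \right)} \right)} = \left(24 + 1270\right) + \frac{19 \left(1 + \left(\frac{6}{8}\right)^{2}\right)}{3} = 1294 + \frac{19 \left(1 + \left(6 \cdot \frac{1}{8}\right)^{2}\right)}{3} = 1294 + \frac{19 \left(1 + \left(\frac{3}{4}\right)^{2}\right)}{3} = 1294 + \frac{19 \left(1 + \frac{9}{16}\right)}{3} = 1294 + \frac{19}{3} \cdot \frac{25}{16} = 1294 + \frac{475}{48} = \frac{62587}{48}$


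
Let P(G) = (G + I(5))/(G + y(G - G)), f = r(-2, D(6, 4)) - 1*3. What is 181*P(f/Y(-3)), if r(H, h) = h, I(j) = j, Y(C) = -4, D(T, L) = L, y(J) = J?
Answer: -3439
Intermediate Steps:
f = 1 (f = 4 - 1*3 = 4 - 3 = 1)
P(G) = (5 + G)/G (P(G) = (G + 5)/(G + (G - G)) = (5 + G)/(G + 0) = (5 + G)/G)
181*P(f/Y(-3)) = 181*((5 + 1/(-4))/((1/(-4)))) = 181*((5 + 1*(-¼))/((1*(-¼)))) = 181*((5 - ¼)/(-¼)) = 181*(-4*19/4) = 181*(-19) = -3439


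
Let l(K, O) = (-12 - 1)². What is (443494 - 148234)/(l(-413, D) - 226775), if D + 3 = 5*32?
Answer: -147630/113303 ≈ -1.3030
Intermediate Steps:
D = 157 (D = -3 + 5*32 = -3 + 160 = 157)
l(K, O) = 169 (l(K, O) = (-13)² = 169)
(443494 - 148234)/(l(-413, D) - 226775) = (443494 - 148234)/(169 - 226775) = 295260/(-226606) = 295260*(-1/226606) = -147630/113303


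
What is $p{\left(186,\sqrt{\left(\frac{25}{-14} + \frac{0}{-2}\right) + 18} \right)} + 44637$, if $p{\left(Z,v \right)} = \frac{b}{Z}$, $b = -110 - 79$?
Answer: $\frac{2767431}{62} \approx 44636.0$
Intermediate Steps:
$b = -189$ ($b = -110 - 79 = -189$)
$p{\left(Z,v \right)} = - \frac{189}{Z}$
$p{\left(186,\sqrt{\left(\frac{25}{-14} + \frac{0}{-2}\right) + 18} \right)} + 44637 = - \frac{189}{186} + 44637 = \left(-189\right) \frac{1}{186} + 44637 = - \frac{63}{62} + 44637 = \frac{2767431}{62}$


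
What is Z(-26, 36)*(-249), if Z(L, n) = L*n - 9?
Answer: 235305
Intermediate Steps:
Z(L, n) = -9 + L*n
Z(-26, 36)*(-249) = (-9 - 26*36)*(-249) = (-9 - 936)*(-249) = -945*(-249) = 235305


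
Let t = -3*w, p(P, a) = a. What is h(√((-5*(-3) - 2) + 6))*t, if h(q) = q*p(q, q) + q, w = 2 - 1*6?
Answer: 228 + 12*√19 ≈ 280.31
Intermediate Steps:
w = -4 (w = 2 - 6 = -4)
h(q) = q + q² (h(q) = q*q + q = q² + q = q + q²)
t = 12 (t = -3*(-4) = 12)
h(√((-5*(-3) - 2) + 6))*t = (√((-5*(-3) - 2) + 6)*(1 + √((-5*(-3) - 2) + 6)))*12 = (√((15 - 2) + 6)*(1 + √((15 - 2) + 6)))*12 = (√(13 + 6)*(1 + √(13 + 6)))*12 = (√19*(1 + √19))*12 = 12*√19*(1 + √19)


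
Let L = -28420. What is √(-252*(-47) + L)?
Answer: 8*I*√259 ≈ 128.75*I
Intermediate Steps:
√(-252*(-47) + L) = √(-252*(-47) - 28420) = √(-28*(-423) - 28420) = √(11844 - 28420) = √(-16576) = 8*I*√259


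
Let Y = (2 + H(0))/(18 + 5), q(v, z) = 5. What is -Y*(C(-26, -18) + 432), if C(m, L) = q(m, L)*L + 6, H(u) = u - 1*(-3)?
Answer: -1740/23 ≈ -75.652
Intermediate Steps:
H(u) = 3 + u (H(u) = u + 3 = 3 + u)
C(m, L) = 6 + 5*L (C(m, L) = 5*L + 6 = 6 + 5*L)
Y = 5/23 (Y = (2 + (3 + 0))/(18 + 5) = (2 + 3)/23 = 5*(1/23) = 5/23 ≈ 0.21739)
-Y*(C(-26, -18) + 432) = -5*((6 + 5*(-18)) + 432)/23 = -5*((6 - 90) + 432)/23 = -5*(-84 + 432)/23 = -5*348/23 = -1*1740/23 = -1740/23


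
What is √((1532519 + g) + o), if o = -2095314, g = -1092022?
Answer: I*√1654817 ≈ 1286.4*I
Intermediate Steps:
√((1532519 + g) + o) = √((1532519 - 1092022) - 2095314) = √(440497 - 2095314) = √(-1654817) = I*√1654817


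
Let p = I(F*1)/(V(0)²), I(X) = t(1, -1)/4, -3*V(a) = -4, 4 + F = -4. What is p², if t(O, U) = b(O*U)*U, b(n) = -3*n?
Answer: 729/4096 ≈ 0.17798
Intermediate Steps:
F = -8 (F = -4 - 4 = -8)
V(a) = 4/3 (V(a) = -⅓*(-4) = 4/3)
t(O, U) = -3*O*U² (t(O, U) = (-3*O*U)*U = -3*O*U²)
I(X) = -¾ (I(X) = -3*1*(-1)²/4 = -3*1*1*(¼) = -3*¼ = -¾)
p = -27/64 (p = -3/(4*((4/3)²)) = -3/(4*16/9) = -¾*9/16 = -27/64 ≈ -0.42188)
p² = (-27/64)² = 729/4096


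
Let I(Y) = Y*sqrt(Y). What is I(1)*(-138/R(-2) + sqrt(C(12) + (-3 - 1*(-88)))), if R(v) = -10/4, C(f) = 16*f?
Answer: 276/5 + sqrt(277) ≈ 71.843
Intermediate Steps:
R(v) = -5/2 (R(v) = -10*1/4 = -5/2)
I(Y) = Y**(3/2)
I(1)*(-138/R(-2) + sqrt(C(12) + (-3 - 1*(-88)))) = 1**(3/2)*(-138/(-5/2) + sqrt(16*12 + (-3 - 1*(-88)))) = 1*(-138*(-2/5) + sqrt(192 + (-3 + 88))) = 1*(276/5 + sqrt(192 + 85)) = 1*(276/5 + sqrt(277)) = 276/5 + sqrt(277)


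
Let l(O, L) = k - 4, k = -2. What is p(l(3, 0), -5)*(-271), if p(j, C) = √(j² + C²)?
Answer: -271*√61 ≈ -2116.6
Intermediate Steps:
l(O, L) = -6 (l(O, L) = -2 - 4 = -6)
p(j, C) = √(C² + j²)
p(l(3, 0), -5)*(-271) = √((-5)² + (-6)²)*(-271) = √(25 + 36)*(-271) = √61*(-271) = -271*√61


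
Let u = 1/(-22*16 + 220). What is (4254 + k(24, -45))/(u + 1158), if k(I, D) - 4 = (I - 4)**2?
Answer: 614856/152855 ≈ 4.0225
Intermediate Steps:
k(I, D) = 4 + (-4 + I)**2 (k(I, D) = 4 + (I - 4)**2 = 4 + (-4 + I)**2)
u = -1/132 (u = 1/(-352 + 220) = 1/(-132) = -1/132 ≈ -0.0075758)
(4254 + k(24, -45))/(u + 1158) = (4254 + (4 + (-4 + 24)**2))/(-1/132 + 1158) = (4254 + (4 + 20**2))/(152855/132) = (4254 + (4 + 400))*(132/152855) = (4254 + 404)*(132/152855) = 4658*(132/152855) = 614856/152855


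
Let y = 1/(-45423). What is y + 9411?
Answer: 427475852/45423 ≈ 9411.0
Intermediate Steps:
y = -1/45423 ≈ -2.2015e-5
y + 9411 = -1/45423 + 9411 = 427475852/45423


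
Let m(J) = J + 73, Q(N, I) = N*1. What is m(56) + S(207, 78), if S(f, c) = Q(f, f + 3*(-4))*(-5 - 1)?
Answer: -1113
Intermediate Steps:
Q(N, I) = N
S(f, c) = -6*f (S(f, c) = f*(-5 - 1) = f*(-6) = -6*f)
m(J) = 73 + J
m(56) + S(207, 78) = (73 + 56) - 6*207 = 129 - 1242 = -1113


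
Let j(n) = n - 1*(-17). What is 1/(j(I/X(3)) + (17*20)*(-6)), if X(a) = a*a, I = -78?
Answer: -3/6095 ≈ -0.00049221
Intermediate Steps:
X(a) = a²
j(n) = 17 + n (j(n) = n + 17 = 17 + n)
1/(j(I/X(3)) + (17*20)*(-6)) = 1/((17 - 78/(3²)) + (17*20)*(-6)) = 1/((17 - 78/9) + 340*(-6)) = 1/((17 - 78*⅑) - 2040) = 1/((17 - 26/3) - 2040) = 1/(25/3 - 2040) = 1/(-6095/3) = -3/6095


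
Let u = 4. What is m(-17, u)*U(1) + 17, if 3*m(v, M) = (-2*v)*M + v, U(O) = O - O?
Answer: 17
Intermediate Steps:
U(O) = 0
m(v, M) = v/3 - 2*M*v/3 (m(v, M) = ((-2*v)*M + v)/3 = (-2*M*v + v)/3 = (v - 2*M*v)/3 = v/3 - 2*M*v/3)
m(-17, u)*U(1) + 17 = ((1/3)*(-17)*(1 - 2*4))*0 + 17 = ((1/3)*(-17)*(1 - 8))*0 + 17 = ((1/3)*(-17)*(-7))*0 + 17 = (119/3)*0 + 17 = 0 + 17 = 17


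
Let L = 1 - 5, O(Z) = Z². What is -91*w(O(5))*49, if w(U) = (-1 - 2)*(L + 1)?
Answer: -40131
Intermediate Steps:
L = -4
w(U) = 9 (w(U) = (-1 - 2)*(-4 + 1) = -3*(-3) = 9)
-91*w(O(5))*49 = -91*9*49 = -819*49 = -40131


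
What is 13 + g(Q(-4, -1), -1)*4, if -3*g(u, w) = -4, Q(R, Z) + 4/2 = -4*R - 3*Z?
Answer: 55/3 ≈ 18.333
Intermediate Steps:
Q(R, Z) = -2 - 4*R - 3*Z (Q(R, Z) = -2 + (-4*R - 3*Z) = -2 - 4*R - 3*Z)
g(u, w) = 4/3 (g(u, w) = -1/3*(-4) = 4/3)
13 + g(Q(-4, -1), -1)*4 = 13 + (4/3)*4 = 13 + 16/3 = 55/3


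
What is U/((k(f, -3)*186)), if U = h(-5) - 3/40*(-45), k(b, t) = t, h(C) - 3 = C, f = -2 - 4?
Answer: -11/4464 ≈ -0.0024642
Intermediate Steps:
f = -6
h(C) = 3 + C
U = 11/8 (U = (3 - 5) - 3/40*(-45) = -2 - 3*1/40*(-45) = -2 - 3/40*(-45) = -2 + 27/8 = 11/8 ≈ 1.3750)
U/((k(f, -3)*186)) = 11/(8*((-3*186))) = (11/8)/(-558) = (11/8)*(-1/558) = -11/4464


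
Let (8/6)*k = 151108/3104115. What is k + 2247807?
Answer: 62859923776/27965 ≈ 2.2478e+6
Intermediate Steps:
k = 1021/27965 (k = 3*(151108/3104115)/4 = 3*(151108*(1/3104115))/4 = (¾)*(4084/83895) = 1021/27965 ≈ 0.036510)
k + 2247807 = 1021/27965 + 2247807 = 62859923776/27965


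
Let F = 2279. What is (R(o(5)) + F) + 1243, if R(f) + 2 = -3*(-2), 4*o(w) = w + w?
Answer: 3526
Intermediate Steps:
o(w) = w/2 (o(w) = (w + w)/4 = (2*w)/4 = w/2)
R(f) = 4 (R(f) = -2 - 3*(-2) = -2 + 6 = 4)
(R(o(5)) + F) + 1243 = (4 + 2279) + 1243 = 2283 + 1243 = 3526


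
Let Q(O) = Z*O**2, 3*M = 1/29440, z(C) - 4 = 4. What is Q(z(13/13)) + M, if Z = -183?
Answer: -1034403839/88320 ≈ -11712.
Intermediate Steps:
z(C) = 8 (z(C) = 4 + 4 = 8)
M = 1/88320 (M = (1/3)/29440 = (1/3)*(1/29440) = 1/88320 ≈ 1.1322e-5)
Q(O) = -183*O**2
Q(z(13/13)) + M = -183*8**2 + 1/88320 = -183*64 + 1/88320 = -11712 + 1/88320 = -1034403839/88320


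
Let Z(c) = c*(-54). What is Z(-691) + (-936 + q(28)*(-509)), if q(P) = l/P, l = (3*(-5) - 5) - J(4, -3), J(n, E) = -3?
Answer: 1027237/28 ≈ 36687.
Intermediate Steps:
l = -17 (l = (3*(-5) - 5) - 1*(-3) = (-15 - 5) + 3 = -20 + 3 = -17)
Z(c) = -54*c
q(P) = -17/P
Z(-691) + (-936 + q(28)*(-509)) = -54*(-691) + (-936 - 17/28*(-509)) = 37314 + (-936 - 17*1/28*(-509)) = 37314 + (-936 - 17/28*(-509)) = 37314 + (-936 + 8653/28) = 37314 - 17555/28 = 1027237/28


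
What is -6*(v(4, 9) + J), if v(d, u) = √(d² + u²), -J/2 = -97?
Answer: -1164 - 6*√97 ≈ -1223.1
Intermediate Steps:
J = 194 (J = -2*(-97) = 194)
-6*(v(4, 9) + J) = -6*(√(4² + 9²) + 194) = -6*(√(16 + 81) + 194) = -6*(√97 + 194) = -6*(194 + √97) = -1164 - 6*√97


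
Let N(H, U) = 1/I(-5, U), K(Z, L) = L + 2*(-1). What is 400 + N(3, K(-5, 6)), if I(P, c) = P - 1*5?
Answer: 3999/10 ≈ 399.90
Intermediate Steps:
I(P, c) = -5 + P (I(P, c) = P - 5 = -5 + P)
K(Z, L) = -2 + L (K(Z, L) = L - 2 = -2 + L)
N(H, U) = -1/10 (N(H, U) = 1/(-5 - 5) = 1/(-10) = -1/10)
400 + N(3, K(-5, 6)) = 400 - 1/10 = 3999/10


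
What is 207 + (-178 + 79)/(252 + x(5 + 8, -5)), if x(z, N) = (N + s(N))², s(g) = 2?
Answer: 5992/29 ≈ 206.62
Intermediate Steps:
x(z, N) = (2 + N)² (x(z, N) = (N + 2)² = (2 + N)²)
207 + (-178 + 79)/(252 + x(5 + 8, -5)) = 207 + (-178 + 79)/(252 + (2 - 5)²) = 207 - 99/(252 + (-3)²) = 207 - 99/(252 + 9) = 207 - 99/261 = 207 - 99*1/261 = 207 - 11/29 = 5992/29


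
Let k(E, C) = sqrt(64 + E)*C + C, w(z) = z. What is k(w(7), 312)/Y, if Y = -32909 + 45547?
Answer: 156/6319 + 156*sqrt(71)/6319 ≈ 0.23271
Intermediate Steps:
Y = 12638
k(E, C) = C + C*sqrt(64 + E) (k(E, C) = C*sqrt(64 + E) + C = C + C*sqrt(64 + E))
k(w(7), 312)/Y = (312*(1 + sqrt(64 + 7)))/12638 = (312*(1 + sqrt(71)))*(1/12638) = (312 + 312*sqrt(71))*(1/12638) = 156/6319 + 156*sqrt(71)/6319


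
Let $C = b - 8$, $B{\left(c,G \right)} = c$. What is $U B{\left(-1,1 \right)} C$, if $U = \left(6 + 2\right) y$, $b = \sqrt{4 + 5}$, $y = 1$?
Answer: $40$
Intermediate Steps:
$b = 3$ ($b = \sqrt{9} = 3$)
$U = 8$ ($U = \left(6 + 2\right) 1 = 8 \cdot 1 = 8$)
$C = -5$ ($C = 3 - 8 = -5$)
$U B{\left(-1,1 \right)} C = 8 \left(-1\right) \left(-5\right) = \left(-8\right) \left(-5\right) = 40$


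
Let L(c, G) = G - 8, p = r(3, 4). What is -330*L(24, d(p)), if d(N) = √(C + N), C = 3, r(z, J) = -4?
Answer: 2640 - 330*I ≈ 2640.0 - 330.0*I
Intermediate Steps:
p = -4
d(N) = √(3 + N)
L(c, G) = -8 + G
-330*L(24, d(p)) = -330*(-8 + √(3 - 4)) = -330*(-8 + √(-1)) = -330*(-8 + I) = 2640 - 330*I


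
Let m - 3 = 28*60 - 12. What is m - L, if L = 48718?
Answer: -47047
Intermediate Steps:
m = 1671 (m = 3 + (28*60 - 12) = 3 + (1680 - 12) = 3 + 1668 = 1671)
m - L = 1671 - 1*48718 = 1671 - 48718 = -47047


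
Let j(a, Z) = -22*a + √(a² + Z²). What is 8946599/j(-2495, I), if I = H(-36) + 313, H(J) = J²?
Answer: 245539409555/1502049097 - 8946599*√8813906/3004098194 ≈ 154.63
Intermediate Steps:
I = 1609 (I = (-36)² + 313 = 1296 + 313 = 1609)
j(a, Z) = √(Z² + a²) - 22*a (j(a, Z) = -22*a + √(Z² + a²) = √(Z² + a²) - 22*a)
8946599/j(-2495, I) = 8946599/(√(1609² + (-2495)²) - 22*(-2495)) = 8946599/(√(2588881 + 6225025) + 54890) = 8946599/(√8813906 + 54890) = 8946599/(54890 + √8813906)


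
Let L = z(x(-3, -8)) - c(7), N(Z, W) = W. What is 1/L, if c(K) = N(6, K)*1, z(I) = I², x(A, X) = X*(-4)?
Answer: 1/1017 ≈ 0.00098328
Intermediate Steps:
x(A, X) = -4*X
c(K) = K (c(K) = K*1 = K)
L = 1017 (L = (-4*(-8))² - 1*7 = 32² - 7 = 1024 - 7 = 1017)
1/L = 1/1017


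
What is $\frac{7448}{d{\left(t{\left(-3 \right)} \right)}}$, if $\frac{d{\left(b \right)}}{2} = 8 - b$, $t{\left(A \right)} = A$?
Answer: $\frac{3724}{11} \approx 338.55$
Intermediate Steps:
$d{\left(b \right)} = 16 - 2 b$ ($d{\left(b \right)} = 2 \left(8 - b\right) = 16 - 2 b$)
$\frac{7448}{d{\left(t{\left(-3 \right)} \right)}} = \frac{7448}{16 - -6} = \frac{7448}{16 + 6} = \frac{7448}{22} = 7448 \cdot \frac{1}{22} = \frac{3724}{11}$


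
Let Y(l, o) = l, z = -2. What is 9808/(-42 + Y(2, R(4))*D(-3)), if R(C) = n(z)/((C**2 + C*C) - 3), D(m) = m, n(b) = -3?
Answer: -613/3 ≈ -204.33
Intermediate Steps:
R(C) = -3/(-3 + 2*C**2) (R(C) = -3/((C**2 + C*C) - 3) = -3/((C**2 + C**2) - 3) = -3/(2*C**2 - 3) = -3/(-3 + 2*C**2))
9808/(-42 + Y(2, R(4))*D(-3)) = 9808/(-42 + 2*(-3)) = 9808/(-42 - 6) = 9808/(-48) = 9808*(-1/48) = -613/3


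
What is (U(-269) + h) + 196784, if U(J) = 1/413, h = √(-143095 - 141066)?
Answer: 81271793/413 + I*√284161 ≈ 1.9678e+5 + 533.07*I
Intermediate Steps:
h = I*√284161 (h = √(-284161) = I*√284161 ≈ 533.07*I)
U(J) = 1/413
(U(-269) + h) + 196784 = (1/413 + I*√284161) + 196784 = 81271793/413 + I*√284161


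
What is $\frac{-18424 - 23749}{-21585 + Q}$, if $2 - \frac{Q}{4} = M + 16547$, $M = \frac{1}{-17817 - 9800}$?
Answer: $\frac{1164691741}{2423806001} \approx 0.48052$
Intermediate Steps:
$M = - \frac{1}{27617}$ ($M = \frac{1}{-27617} = - \frac{1}{27617} \approx -3.621 \cdot 10^{-5}$)
$Q = - \frac{1827693056}{27617}$ ($Q = 8 - 4 \left(- \frac{1}{27617} + 16547\right) = 8 - \frac{1827913992}{27617} = - \frac{1827693056}{27617} \approx -66180.0$)
$\frac{-18424 - 23749}{-21585 + Q} = \frac{-18424 - 23749}{-21585 - \frac{1827693056}{27617}} = - \frac{42173}{- \frac{2423806001}{27617}} = \left(-42173\right) \left(- \frac{27617}{2423806001}\right) = \frac{1164691741}{2423806001}$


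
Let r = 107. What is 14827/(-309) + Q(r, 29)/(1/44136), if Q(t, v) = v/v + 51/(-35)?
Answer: -218727329/10815 ≈ -20224.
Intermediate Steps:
Q(t, v) = -16/35 (Q(t, v) = 1 + 51*(-1/35) = 1 - 51/35 = -16/35)
14827/(-309) + Q(r, 29)/(1/44136) = 14827/(-309) - 16/(35*(1/44136)) = 14827*(-1/309) - 16/(35*1/44136) = -14827/309 - 16/35*44136 = -14827/309 - 706176/35 = -218727329/10815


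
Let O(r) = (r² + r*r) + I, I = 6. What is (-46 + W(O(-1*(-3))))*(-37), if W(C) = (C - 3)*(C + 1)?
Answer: -17723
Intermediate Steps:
O(r) = 6 + 2*r² (O(r) = (r² + r*r) + 6 = (r² + r²) + 6 = 2*r² + 6 = 6 + 2*r²)
W(C) = (1 + C)*(-3 + C) (W(C) = (-3 + C)*(1 + C) = (1 + C)*(-3 + C))
(-46 + W(O(-1*(-3))))*(-37) = (-46 + (-3 + (6 + 2*(-1*(-3))²)² - 2*(6 + 2*(-1*(-3))²)))*(-37) = (-46 + (-3 + (6 + 2*3²)² - 2*(6 + 2*3²)))*(-37) = (-46 + (-3 + (6 + 2*9)² - 2*(6 + 2*9)))*(-37) = (-46 + (-3 + (6 + 18)² - 2*(6 + 18)))*(-37) = (-46 + (-3 + 24² - 2*24))*(-37) = (-46 + (-3 + 576 - 48))*(-37) = (-46 + 525)*(-37) = 479*(-37) = -17723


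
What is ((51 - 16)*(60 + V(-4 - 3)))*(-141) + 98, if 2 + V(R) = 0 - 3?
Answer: -271327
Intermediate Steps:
V(R) = -5 (V(R) = -2 + (0 - 3) = -2 - 3 = -5)
((51 - 16)*(60 + V(-4 - 3)))*(-141) + 98 = ((51 - 16)*(60 - 5))*(-141) + 98 = (35*55)*(-141) + 98 = 1925*(-141) + 98 = -271425 + 98 = -271327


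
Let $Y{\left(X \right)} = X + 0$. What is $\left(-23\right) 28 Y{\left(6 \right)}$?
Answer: $-3864$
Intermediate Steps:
$Y{\left(X \right)} = X$
$\left(-23\right) 28 Y{\left(6 \right)} = \left(-23\right) 28 \cdot 6 = \left(-644\right) 6 = -3864$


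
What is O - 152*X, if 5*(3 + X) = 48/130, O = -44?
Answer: 130252/325 ≈ 400.78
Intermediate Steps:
X = -951/325 (X = -3 + (48/130)/5 = -3 + (48*(1/130))/5 = -3 + (1/5)*(24/65) = -3 + 24/325 = -951/325 ≈ -2.9262)
O - 152*X = -44 - 152*(-951/325) = -44 + 144552/325 = 130252/325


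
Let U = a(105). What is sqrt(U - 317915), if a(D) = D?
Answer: I*sqrt(317810) ≈ 563.75*I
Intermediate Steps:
U = 105
sqrt(U - 317915) = sqrt(105 - 317915) = sqrt(-317810) = I*sqrt(317810)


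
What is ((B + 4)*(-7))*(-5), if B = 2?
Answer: 210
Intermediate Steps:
((B + 4)*(-7))*(-5) = ((2 + 4)*(-7))*(-5) = (6*(-7))*(-5) = -42*(-5) = 210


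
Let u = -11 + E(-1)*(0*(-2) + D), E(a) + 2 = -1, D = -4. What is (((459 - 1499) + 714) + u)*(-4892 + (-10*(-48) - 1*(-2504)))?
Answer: 620100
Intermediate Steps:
E(a) = -3 (E(a) = -2 - 1 = -3)
u = 1 (u = -11 - 3*(0*(-2) - 4) = -11 - 3*(0 - 4) = -11 - 3*(-4) = -11 + 12 = 1)
(((459 - 1499) + 714) + u)*(-4892 + (-10*(-48) - 1*(-2504))) = (((459 - 1499) + 714) + 1)*(-4892 + (-10*(-48) - 1*(-2504))) = ((-1040 + 714) + 1)*(-4892 + (480 + 2504)) = (-326 + 1)*(-4892 + 2984) = -325*(-1908) = 620100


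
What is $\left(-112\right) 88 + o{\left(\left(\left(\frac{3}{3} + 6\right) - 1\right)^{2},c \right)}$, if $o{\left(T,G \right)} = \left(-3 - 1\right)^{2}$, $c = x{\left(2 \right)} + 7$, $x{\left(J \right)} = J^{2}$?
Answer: $-9840$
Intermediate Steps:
$c = 11$ ($c = 2^{2} + 7 = 4 + 7 = 11$)
$o{\left(T,G \right)} = 16$ ($o{\left(T,G \right)} = \left(-4\right)^{2} = 16$)
$\left(-112\right) 88 + o{\left(\left(\left(\frac{3}{3} + 6\right) - 1\right)^{2},c \right)} = \left(-112\right) 88 + 16 = -9856 + 16 = -9840$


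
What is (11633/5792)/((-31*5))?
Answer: -11633/897760 ≈ -0.012958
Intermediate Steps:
(11633/5792)/((-31*5)) = (11633*(1/5792))/(-155) = -1/155*11633/5792 = -11633/897760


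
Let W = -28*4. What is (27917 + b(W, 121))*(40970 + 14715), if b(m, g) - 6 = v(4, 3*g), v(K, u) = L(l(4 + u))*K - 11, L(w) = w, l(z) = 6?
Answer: 1555616160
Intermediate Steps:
W = -112
v(K, u) = -11 + 6*K (v(K, u) = 6*K - 11 = -11 + 6*K)
b(m, g) = 19 (b(m, g) = 6 + (-11 + 6*4) = 6 + (-11 + 24) = 6 + 13 = 19)
(27917 + b(W, 121))*(40970 + 14715) = (27917 + 19)*(40970 + 14715) = 27936*55685 = 1555616160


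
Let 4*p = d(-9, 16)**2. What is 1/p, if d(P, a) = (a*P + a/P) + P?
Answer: 324/1940449 ≈ 0.00016697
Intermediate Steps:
d(P, a) = P + P*a + a/P (d(P, a) = (P*a + a/P) + P = P + P*a + a/P)
p = 1940449/324 (p = (-9 - 9*16 + 16/(-9))**2/4 = (-9 - 144 + 16*(-1/9))**2/4 = (-9 - 144 - 16/9)**2/4 = (-1393/9)**2/4 = (1/4)*(1940449/81) = 1940449/324 ≈ 5989.0)
1/p = 1/(1940449/324) = 324/1940449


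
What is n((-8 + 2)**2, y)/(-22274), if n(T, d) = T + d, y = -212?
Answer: 88/11137 ≈ 0.0079016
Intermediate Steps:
n((-8 + 2)**2, y)/(-22274) = ((-8 + 2)**2 - 212)/(-22274) = ((-6)**2 - 212)*(-1/22274) = (36 - 212)*(-1/22274) = -176*(-1/22274) = 88/11137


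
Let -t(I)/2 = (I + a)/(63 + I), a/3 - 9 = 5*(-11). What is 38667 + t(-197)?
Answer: 38662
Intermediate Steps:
a = -138 (a = 27 + 3*(5*(-11)) = 27 + 3*(-55) = 27 - 165 = -138)
t(I) = -2*(-138 + I)/(63 + I) (t(I) = -2*(I - 138)/(63 + I) = -2*(-138 + I)/(63 + I))
38667 + t(-197) = 38667 + 2*(138 - 1*(-197))/(63 - 197) = 38667 + 2*(138 + 197)/(-134) = 38667 + 2*(-1/134)*335 = 38667 - 5 = 38662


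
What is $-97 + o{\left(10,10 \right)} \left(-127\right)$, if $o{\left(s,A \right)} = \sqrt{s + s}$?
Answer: $-97 - 254 \sqrt{5} \approx -664.96$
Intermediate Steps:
$o{\left(s,A \right)} = \sqrt{2} \sqrt{s}$ ($o{\left(s,A \right)} = \sqrt{2 s} = \sqrt{2} \sqrt{s}$)
$-97 + o{\left(10,10 \right)} \left(-127\right) = -97 + \sqrt{2} \sqrt{10} \left(-127\right) = -97 + 2 \sqrt{5} \left(-127\right) = -97 - 254 \sqrt{5}$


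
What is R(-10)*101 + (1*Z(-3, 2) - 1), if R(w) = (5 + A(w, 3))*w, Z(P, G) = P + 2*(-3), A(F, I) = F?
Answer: 5040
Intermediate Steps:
Z(P, G) = -6 + P (Z(P, G) = P - 6 = -6 + P)
R(w) = w*(5 + w) (R(w) = (5 + w)*w = w*(5 + w))
R(-10)*101 + (1*Z(-3, 2) - 1) = -10*(5 - 10)*101 + (1*(-6 - 3) - 1) = -10*(-5)*101 + (1*(-9) - 1) = 50*101 + (-9 - 1) = 5050 - 10 = 5040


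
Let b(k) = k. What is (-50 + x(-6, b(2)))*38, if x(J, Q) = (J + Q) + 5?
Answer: -1862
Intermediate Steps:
x(J, Q) = 5 + J + Q
(-50 + x(-6, b(2)))*38 = (-50 + (5 - 6 + 2))*38 = (-50 + 1)*38 = -49*38 = -1862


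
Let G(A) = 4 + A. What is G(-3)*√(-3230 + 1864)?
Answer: I*√1366 ≈ 36.959*I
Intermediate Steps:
G(-3)*√(-3230 + 1864) = (4 - 3)*√(-3230 + 1864) = 1*√(-1366) = 1*(I*√1366) = I*√1366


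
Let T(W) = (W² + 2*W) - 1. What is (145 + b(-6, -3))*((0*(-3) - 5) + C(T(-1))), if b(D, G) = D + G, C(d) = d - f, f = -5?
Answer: -272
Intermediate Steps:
T(W) = -1 + W² + 2*W
C(d) = 5 + d (C(d) = d - 1*(-5) = d + 5 = 5 + d)
(145 + b(-6, -3))*((0*(-3) - 5) + C(T(-1))) = (145 + (-6 - 3))*((0*(-3) - 5) + (5 + (-1 + (-1)² + 2*(-1)))) = (145 - 9)*((0 - 5) + (5 + (-1 + 1 - 2))) = 136*(-5 + (5 - 2)) = 136*(-5 + 3) = 136*(-2) = -272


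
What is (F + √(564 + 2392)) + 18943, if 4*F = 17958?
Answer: 46865/2 + 2*√739 ≈ 23487.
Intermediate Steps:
F = 8979/2 (F = (¼)*17958 = 8979/2 ≈ 4489.5)
(F + √(564 + 2392)) + 18943 = (8979/2 + √(564 + 2392)) + 18943 = (8979/2 + √2956) + 18943 = (8979/2 + 2*√739) + 18943 = 46865/2 + 2*√739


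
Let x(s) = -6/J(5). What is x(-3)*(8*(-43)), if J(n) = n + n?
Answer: 1032/5 ≈ 206.40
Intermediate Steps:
J(n) = 2*n
x(s) = -⅗ (x(s) = -6/(2*5) = -6/10 = -6*⅒ = -⅗)
x(-3)*(8*(-43)) = -24*(-43)/5 = -⅗*(-344) = 1032/5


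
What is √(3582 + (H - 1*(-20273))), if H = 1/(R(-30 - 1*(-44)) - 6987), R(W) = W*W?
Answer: 2*√275034318366/6791 ≈ 154.45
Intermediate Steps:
R(W) = W²
H = -1/6791 (H = 1/((-30 - 1*(-44))² - 6987) = 1/((-30 + 44)² - 6987) = 1/(14² - 6987) = 1/(196 - 6987) = 1/(-6791) = -1/6791 ≈ -0.00014725)
√(3582 + (H - 1*(-20273))) = √(3582 + (-1/6791 - 1*(-20273))) = √(3582 + (-1/6791 + 20273)) = √(3582 + 137673942/6791) = √(161999304/6791) = 2*√275034318366/6791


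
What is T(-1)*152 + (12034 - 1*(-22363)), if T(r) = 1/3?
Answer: 103343/3 ≈ 34448.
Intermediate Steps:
T(r) = 1/3
T(-1)*152 + (12034 - 1*(-22363)) = (1/3)*152 + (12034 - 1*(-22363)) = 152/3 + (12034 + 22363) = 152/3 + 34397 = 103343/3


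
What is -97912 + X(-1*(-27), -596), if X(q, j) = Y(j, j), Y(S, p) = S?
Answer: -98508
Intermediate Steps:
X(q, j) = j
-97912 + X(-1*(-27), -596) = -97912 - 596 = -98508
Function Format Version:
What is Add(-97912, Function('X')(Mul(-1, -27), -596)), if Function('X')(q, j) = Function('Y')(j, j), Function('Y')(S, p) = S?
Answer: -98508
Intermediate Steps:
Function('X')(q, j) = j
Add(-97912, Function('X')(Mul(-1, -27), -596)) = Add(-97912, -596) = -98508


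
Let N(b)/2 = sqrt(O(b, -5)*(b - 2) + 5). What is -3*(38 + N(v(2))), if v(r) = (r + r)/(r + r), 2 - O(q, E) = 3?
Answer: -114 - 6*sqrt(6) ≈ -128.70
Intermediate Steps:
O(q, E) = -1 (O(q, E) = 2 - 1*3 = 2 - 3 = -1)
v(r) = 1 (v(r) = (2*r)/((2*r)) = (2*r)*(1/(2*r)) = 1)
N(b) = 2*sqrt(7 - b) (N(b) = 2*sqrt(-(b - 2) + 5) = 2*sqrt(-(-2 + b) + 5) = 2*sqrt((2 - b) + 5) = 2*sqrt(7 - b))
-3*(38 + N(v(2))) = -3*(38 + 2*sqrt(7 - 1*1)) = -3*(38 + 2*sqrt(7 - 1)) = -3*(38 + 2*sqrt(6)) = -114 - 6*sqrt(6)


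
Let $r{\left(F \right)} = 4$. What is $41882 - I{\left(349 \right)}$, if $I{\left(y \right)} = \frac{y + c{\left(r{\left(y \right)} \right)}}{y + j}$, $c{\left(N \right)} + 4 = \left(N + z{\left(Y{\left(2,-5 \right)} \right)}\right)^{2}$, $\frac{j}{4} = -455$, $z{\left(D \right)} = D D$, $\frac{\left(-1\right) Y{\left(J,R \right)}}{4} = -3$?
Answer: $\frac{61630671}{1471} \approx 41897.0$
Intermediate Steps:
$Y{\left(J,R \right)} = 12$ ($Y{\left(J,R \right)} = \left(-4\right) \left(-3\right) = 12$)
$z{\left(D \right)} = D^{2}$
$j = -1820$ ($j = 4 \left(-455\right) = -1820$)
$c{\left(N \right)} = -4 + \left(144 + N\right)^{2}$ ($c{\left(N \right)} = -4 + \left(N + 12^{2}\right)^{2} = -4 + \left(N + 144\right)^{2} = -4 + \left(144 + N\right)^{2}$)
$I{\left(y \right)} = \frac{21900 + y}{-1820 + y}$ ($I{\left(y \right)} = \frac{y - \left(4 - \left(144 + 4\right)^{2}\right)}{y - 1820} = \frac{y - \left(4 - 148^{2}\right)}{-1820 + y} = \frac{y + \left(-4 + 21904\right)}{-1820 + y} = \frac{y + 21900}{-1820 + y} = \frac{21900 + y}{-1820 + y}$)
$41882 - I{\left(349 \right)} = 41882 - \frac{21900 + 349}{-1820 + 349} = 41882 - \frac{1}{-1471} \cdot 22249 = 41882 - \left(- \frac{1}{1471}\right) 22249 = 41882 - - \frac{22249}{1471} = 41882 + \frac{22249}{1471} = \frac{61630671}{1471}$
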